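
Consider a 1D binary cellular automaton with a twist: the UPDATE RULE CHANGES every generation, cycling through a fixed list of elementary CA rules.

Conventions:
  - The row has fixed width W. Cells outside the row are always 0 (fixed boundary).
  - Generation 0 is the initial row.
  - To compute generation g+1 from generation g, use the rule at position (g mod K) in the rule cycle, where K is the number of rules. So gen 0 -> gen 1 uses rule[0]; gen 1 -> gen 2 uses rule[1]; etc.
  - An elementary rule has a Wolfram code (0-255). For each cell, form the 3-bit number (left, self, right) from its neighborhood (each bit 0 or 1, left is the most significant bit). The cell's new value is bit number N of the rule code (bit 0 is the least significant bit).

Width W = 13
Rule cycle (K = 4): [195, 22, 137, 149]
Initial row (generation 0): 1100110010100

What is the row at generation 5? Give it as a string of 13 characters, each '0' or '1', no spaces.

Gen 0: 1100110010100
Gen 1 (rule 195): 0101010100001
Gen 2 (rule 22): 1101010110011
Gen 3 (rule 137): 1000000100010
Gen 4 (rule 149): 1111110111011
Gen 5 (rule 195): 0111110011001

Answer: 0111110011001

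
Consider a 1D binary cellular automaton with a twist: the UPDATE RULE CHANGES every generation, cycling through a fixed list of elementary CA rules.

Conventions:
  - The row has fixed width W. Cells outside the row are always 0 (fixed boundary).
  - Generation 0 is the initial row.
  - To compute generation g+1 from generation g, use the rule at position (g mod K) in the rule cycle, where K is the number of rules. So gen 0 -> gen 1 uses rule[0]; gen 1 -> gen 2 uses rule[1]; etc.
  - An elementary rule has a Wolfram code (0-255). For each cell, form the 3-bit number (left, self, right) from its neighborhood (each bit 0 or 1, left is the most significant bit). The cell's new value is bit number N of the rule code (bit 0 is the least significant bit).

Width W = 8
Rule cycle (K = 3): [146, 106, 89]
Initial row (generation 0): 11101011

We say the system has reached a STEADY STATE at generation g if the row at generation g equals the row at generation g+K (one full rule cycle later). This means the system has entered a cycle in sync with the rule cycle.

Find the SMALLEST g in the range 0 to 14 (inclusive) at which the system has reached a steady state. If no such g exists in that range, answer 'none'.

Gen 0: 11101011
Gen 1 (rule 146): 01000000
Gen 2 (rule 106): 10000000
Gen 3 (rule 89): 01111111
Gen 4 (rule 146): 10111110
Gen 5 (rule 106): 01100010
Gen 6 (rule 89): 01111001
Gen 7 (rule 146): 10110110
Gen 8 (rule 106): 01111110
Gen 9 (rule 89): 01000011
Gen 10 (rule 146): 10100100
Gen 11 (rule 106): 01001000
Gen 12 (rule 89): 00100111
Gen 13 (rule 146): 01011010
Gen 14 (rule 106): 10111100
Gen 15 (rule 89): 00100111
Gen 16 (rule 146): 01011010
Gen 17 (rule 106): 10111100

Answer: 12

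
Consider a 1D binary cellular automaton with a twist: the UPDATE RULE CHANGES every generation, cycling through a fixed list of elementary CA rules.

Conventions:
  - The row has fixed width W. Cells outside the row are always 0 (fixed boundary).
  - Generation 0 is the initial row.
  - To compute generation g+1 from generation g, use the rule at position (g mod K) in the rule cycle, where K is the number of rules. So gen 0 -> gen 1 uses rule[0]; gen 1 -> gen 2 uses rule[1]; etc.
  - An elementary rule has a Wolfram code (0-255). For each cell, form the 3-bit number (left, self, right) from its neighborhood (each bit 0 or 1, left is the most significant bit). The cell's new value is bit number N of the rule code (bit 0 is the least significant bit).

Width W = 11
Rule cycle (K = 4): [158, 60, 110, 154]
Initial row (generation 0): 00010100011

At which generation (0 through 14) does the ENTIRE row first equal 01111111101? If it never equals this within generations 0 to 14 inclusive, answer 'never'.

Answer: 13

Derivation:
Gen 0: 00010100011
Gen 1 (rule 158): 00110110110
Gen 2 (rule 60): 00101101101
Gen 3 (rule 110): 01111111111
Gen 4 (rule 154): 11111111110
Gen 5 (rule 158): 11111111101
Gen 6 (rule 60): 10000000011
Gen 7 (rule 110): 10000000111
Gen 8 (rule 154): 01000001110
Gen 9 (rule 158): 11100011101
Gen 10 (rule 60): 10010010011
Gen 11 (rule 110): 10110110111
Gen 12 (rule 154): 00100100110
Gen 13 (rule 158): 01111111101
Gen 14 (rule 60): 01000000011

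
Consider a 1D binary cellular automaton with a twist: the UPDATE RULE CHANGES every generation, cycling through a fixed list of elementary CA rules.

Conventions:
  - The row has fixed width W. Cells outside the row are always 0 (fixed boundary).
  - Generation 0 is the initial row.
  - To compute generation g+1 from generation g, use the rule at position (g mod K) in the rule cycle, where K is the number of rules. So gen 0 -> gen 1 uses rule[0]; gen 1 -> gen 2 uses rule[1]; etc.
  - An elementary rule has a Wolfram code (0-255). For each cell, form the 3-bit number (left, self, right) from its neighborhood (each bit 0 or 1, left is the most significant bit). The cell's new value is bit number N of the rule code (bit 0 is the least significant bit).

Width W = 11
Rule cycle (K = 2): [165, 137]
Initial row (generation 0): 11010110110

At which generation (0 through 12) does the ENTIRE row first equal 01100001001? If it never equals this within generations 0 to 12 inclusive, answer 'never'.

Gen 0: 11010110110
Gen 1 (rule 165): 00111001000
Gen 2 (rule 137): 10110000011
Gen 3 (rule 165): 11000111000
Gen 4 (rule 137): 10010110011
Gen 5 (rule 165): 10011000000
Gen 6 (rule 137): 00010011111
Gen 7 (rule 165): 11010001110
Gen 8 (rule 137): 10000101100
Gen 9 (rule 165): 10110110001
Gen 10 (rule 137): 00100100100
Gen 11 (rule 165): 10100100101
Gen 12 (rule 137): 00000000000

Answer: never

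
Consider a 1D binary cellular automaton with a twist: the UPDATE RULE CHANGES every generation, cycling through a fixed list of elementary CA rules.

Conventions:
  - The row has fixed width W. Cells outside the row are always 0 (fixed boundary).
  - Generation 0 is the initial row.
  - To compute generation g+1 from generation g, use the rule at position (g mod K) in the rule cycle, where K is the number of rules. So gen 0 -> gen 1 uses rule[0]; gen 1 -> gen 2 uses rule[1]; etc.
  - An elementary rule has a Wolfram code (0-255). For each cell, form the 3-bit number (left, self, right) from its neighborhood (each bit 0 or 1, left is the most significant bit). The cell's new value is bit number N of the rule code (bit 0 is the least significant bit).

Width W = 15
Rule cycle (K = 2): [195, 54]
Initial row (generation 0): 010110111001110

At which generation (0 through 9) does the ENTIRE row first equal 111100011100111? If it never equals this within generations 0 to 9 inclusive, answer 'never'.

Gen 0: 010110111001110
Gen 1 (rule 195): 100010011010110
Gen 2 (rule 54): 110111100111001
Gen 3 (rule 195): 010011101011010
Gen 4 (rule 54): 111100011100111
Gen 5 (rule 195): 011101101101011
Gen 6 (rule 54): 100010010011100
Gen 7 (rule 195): 001100100101101
Gen 8 (rule 54): 010011111110011
Gen 9 (rule 195): 100101111110101

Answer: 4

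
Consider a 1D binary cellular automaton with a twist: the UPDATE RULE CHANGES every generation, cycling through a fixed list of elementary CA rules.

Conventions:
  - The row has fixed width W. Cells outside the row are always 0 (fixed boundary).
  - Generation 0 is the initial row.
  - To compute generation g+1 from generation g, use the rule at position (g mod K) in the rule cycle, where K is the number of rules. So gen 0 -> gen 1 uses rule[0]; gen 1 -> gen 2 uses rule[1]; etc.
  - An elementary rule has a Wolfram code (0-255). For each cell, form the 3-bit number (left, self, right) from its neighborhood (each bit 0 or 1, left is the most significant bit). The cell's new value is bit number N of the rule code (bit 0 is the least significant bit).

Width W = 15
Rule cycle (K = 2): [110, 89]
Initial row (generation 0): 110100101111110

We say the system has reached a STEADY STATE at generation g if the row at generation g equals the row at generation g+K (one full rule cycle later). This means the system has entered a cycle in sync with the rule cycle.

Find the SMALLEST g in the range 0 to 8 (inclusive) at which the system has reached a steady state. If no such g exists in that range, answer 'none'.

Gen 0: 110100101111110
Gen 1 (rule 110): 111101111000010
Gen 2 (rule 89): 100101001111001
Gen 3 (rule 110): 101111011001011
Gen 4 (rule 89): 001001011100011
Gen 5 (rule 110): 011011110100111
Gen 6 (rule 89): 011010010010101
Gen 7 (rule 110): 111110110111111
Gen 8 (rule 89): 100010110100001
Gen 9 (rule 110): 100111111100011
Gen 10 (rule 89): 010100000111011

Answer: none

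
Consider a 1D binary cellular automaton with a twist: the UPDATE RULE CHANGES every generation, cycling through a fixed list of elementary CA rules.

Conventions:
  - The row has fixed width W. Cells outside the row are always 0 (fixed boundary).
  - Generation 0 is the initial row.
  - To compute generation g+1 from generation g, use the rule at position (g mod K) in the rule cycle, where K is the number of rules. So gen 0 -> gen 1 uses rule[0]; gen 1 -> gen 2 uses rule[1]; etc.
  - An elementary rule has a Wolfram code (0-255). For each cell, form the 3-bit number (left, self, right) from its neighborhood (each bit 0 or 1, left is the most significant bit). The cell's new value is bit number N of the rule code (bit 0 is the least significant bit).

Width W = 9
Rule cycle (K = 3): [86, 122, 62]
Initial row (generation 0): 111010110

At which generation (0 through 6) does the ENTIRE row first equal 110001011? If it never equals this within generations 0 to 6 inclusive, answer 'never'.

Gen 0: 111010110
Gen 1 (rule 86): 001010011
Gen 2 (rule 122): 010101111
Gen 3 (rule 62): 111111000
Gen 4 (rule 86): 000001100
Gen 5 (rule 122): 000011110
Gen 6 (rule 62): 000110001

Answer: never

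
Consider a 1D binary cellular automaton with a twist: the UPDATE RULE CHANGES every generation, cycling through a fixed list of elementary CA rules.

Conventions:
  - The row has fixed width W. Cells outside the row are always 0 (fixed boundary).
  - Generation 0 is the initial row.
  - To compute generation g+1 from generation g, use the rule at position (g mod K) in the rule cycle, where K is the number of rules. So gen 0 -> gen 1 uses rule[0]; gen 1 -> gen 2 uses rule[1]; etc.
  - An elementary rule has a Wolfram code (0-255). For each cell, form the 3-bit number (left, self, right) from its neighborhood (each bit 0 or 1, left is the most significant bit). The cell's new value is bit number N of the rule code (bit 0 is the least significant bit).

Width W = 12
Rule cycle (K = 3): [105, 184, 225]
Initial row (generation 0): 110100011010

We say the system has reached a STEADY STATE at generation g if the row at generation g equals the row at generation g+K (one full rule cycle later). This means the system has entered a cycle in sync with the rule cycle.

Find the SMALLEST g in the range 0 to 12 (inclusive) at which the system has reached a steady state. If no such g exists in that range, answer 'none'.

Answer: none

Derivation:
Gen 0: 110100011010
Gen 1 (rule 105): 111001011100
Gen 2 (rule 184): 110100111010
Gen 3 (rule 225): 011000011100
Gen 4 (rule 105): 011011010101
Gen 5 (rule 184): 010110101010
Gen 6 (rule 225): 001011010100
Gen 7 (rule 105): 100111101001
Gen 8 (rule 184): 010111010100
Gen 9 (rule 225): 001011101001
Gen 10 (rule 105): 100110110000
Gen 11 (rule 184): 010101101000
Gen 12 (rule 225): 001010110011
Gen 13 (rule 105): 100101110011
Gen 14 (rule 184): 010011101010
Gen 15 (rule 225): 000001110100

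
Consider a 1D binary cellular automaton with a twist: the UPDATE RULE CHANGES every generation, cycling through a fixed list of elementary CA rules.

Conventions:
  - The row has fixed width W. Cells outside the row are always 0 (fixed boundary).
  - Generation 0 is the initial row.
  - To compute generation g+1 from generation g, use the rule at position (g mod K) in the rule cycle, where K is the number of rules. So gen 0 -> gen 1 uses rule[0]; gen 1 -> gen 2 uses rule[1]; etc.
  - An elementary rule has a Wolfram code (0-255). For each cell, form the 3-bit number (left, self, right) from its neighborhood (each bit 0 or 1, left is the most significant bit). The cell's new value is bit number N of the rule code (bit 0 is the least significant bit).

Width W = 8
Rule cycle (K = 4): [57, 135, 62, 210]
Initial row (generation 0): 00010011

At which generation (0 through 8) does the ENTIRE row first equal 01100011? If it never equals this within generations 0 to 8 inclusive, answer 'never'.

Answer: never

Derivation:
Gen 0: 00010011
Gen 1 (rule 57): 11001010
Gen 2 (rule 135): 00011010
Gen 3 (rule 62): 00110111
Gen 4 (rule 210): 01010011
Gen 5 (rule 57): 00101010
Gen 6 (rule 135): 11101010
Gen 7 (rule 62): 10011111
Gen 8 (rule 210): 01101111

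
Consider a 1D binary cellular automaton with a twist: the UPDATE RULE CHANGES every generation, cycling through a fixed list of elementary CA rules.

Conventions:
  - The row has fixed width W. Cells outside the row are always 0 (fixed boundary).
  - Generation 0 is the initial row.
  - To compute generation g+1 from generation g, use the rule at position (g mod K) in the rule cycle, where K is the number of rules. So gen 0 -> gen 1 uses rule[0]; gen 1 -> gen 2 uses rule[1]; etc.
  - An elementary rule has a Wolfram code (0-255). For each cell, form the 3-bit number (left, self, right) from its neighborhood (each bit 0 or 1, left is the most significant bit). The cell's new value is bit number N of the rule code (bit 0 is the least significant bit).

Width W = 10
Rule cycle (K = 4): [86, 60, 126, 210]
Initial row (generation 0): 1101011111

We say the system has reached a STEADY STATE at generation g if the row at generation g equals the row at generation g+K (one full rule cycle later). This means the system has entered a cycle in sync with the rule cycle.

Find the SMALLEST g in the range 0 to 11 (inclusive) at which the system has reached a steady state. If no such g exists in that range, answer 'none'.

Gen 0: 1101011111
Gen 1 (rule 86): 0101000001
Gen 2 (rule 60): 0111100001
Gen 3 (rule 126): 1100110011
Gen 4 (rule 210): 0111011101
Gen 5 (rule 86): 1001000101
Gen 6 (rule 60): 1101100111
Gen 7 (rule 126): 1111111101
Gen 8 (rule 210): 0111111100
Gen 9 (rule 86): 1000000110
Gen 10 (rule 60): 1100000101
Gen 11 (rule 126): 1110001111
Gen 12 (rule 210): 0111010111
Gen 13 (rule 86): 1001010001
Gen 14 (rule 60): 1101111001
Gen 15 (rule 126): 1111001111

Answer: none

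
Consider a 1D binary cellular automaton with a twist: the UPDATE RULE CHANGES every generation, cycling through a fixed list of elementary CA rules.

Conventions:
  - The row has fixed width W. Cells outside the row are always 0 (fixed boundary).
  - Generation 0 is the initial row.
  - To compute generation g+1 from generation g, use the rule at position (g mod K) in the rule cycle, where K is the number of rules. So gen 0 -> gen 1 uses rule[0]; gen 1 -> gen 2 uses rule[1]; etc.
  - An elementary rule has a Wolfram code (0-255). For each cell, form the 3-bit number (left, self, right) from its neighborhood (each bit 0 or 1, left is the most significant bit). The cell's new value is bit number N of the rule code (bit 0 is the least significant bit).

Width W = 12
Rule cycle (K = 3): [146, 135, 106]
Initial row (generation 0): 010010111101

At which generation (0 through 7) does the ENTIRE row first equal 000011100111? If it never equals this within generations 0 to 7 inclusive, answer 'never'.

Gen 0: 010010111101
Gen 1 (rule 146): 101100011000
Gen 2 (rule 135): 100001100011
Gen 3 (rule 106): 000011100111
Gen 4 (rule 146): 000101011010
Gen 5 (rule 135): 111101000010
Gen 6 (rule 106): 100110000100
Gen 7 (rule 146): 011001001010

Answer: 3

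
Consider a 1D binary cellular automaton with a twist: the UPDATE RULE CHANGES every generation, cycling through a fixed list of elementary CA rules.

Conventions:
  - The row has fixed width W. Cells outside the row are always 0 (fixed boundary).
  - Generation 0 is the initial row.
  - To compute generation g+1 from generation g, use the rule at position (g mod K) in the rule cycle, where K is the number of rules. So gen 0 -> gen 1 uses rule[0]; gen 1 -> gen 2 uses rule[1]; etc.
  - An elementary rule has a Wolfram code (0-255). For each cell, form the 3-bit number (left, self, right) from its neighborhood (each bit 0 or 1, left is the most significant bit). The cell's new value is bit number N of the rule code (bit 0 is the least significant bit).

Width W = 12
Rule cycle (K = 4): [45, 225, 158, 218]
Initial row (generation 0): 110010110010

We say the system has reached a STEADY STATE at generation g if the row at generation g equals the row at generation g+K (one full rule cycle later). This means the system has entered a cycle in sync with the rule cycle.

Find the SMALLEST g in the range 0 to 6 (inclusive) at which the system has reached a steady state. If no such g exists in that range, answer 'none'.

Gen 0: 110010110010
Gen 1 (rule 45): 100011100010
Gen 2 (rule 225): 001001101000
Gen 3 (rule 158): 011111001100
Gen 4 (rule 218): 111111111110
Gen 5 (rule 45): 100000000000
Gen 6 (rule 225): 001111111111
Gen 7 (rule 158): 011111111110
Gen 8 (rule 218): 111111111111
Gen 9 (rule 45): 100000000000
Gen 10 (rule 225): 001111111111

Answer: 5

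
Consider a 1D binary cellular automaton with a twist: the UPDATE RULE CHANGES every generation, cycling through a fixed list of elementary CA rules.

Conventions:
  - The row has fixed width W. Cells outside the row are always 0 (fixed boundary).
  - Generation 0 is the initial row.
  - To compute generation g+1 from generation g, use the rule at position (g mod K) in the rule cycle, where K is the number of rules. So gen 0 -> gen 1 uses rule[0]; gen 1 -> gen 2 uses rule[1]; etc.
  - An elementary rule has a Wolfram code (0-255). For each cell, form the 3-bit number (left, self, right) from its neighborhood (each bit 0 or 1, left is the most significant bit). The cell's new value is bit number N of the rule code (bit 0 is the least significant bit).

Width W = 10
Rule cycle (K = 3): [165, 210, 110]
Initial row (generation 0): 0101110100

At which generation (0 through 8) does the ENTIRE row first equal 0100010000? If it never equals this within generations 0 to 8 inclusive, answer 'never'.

Answer: never

Derivation:
Gen 0: 0101110100
Gen 1 (rule 165): 0110101101
Gen 2 (rule 210): 1010000100
Gen 3 (rule 110): 1110001100
Gen 4 (rule 165): 0100100001
Gen 5 (rule 210): 1011010010
Gen 6 (rule 110): 1111110110
Gen 7 (rule 165): 0111101000
Gen 8 (rule 210): 1011100100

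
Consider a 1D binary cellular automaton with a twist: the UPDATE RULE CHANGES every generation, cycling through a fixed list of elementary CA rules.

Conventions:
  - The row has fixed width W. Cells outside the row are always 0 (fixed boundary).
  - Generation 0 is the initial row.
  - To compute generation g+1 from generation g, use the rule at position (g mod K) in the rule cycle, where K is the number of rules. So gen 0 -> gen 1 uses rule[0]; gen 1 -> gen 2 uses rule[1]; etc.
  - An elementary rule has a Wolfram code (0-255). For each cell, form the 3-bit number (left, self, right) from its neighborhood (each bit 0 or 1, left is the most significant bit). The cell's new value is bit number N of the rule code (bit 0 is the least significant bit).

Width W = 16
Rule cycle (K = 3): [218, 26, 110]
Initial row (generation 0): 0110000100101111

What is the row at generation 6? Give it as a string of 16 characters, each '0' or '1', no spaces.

Gen 0: 0110000100101111
Gen 1 (rule 218): 1111001011001111
Gen 2 (rule 26): 1000110010111000
Gen 3 (rule 110): 1001110111101000
Gen 4 (rule 218): 0111110111100100
Gen 5 (rule 26): 1100000100011010
Gen 6 (rule 110): 1100001100111110

Answer: 1100001100111110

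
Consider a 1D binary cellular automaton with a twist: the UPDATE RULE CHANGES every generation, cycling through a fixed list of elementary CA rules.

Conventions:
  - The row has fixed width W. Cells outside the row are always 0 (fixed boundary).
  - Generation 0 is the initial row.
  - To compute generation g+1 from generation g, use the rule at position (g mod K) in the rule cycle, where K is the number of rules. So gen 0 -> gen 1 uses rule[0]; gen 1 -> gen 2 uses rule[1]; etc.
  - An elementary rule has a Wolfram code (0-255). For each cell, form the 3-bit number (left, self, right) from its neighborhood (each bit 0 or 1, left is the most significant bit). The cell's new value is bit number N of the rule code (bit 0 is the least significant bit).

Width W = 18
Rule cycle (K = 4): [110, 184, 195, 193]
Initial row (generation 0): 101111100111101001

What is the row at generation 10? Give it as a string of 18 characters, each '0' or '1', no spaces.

Answer: 111010110101011010

Derivation:
Gen 0: 101111100111101001
Gen 1 (rule 110): 111000101100111011
Gen 2 (rule 184): 110100011010110110
Gen 3 (rule 195): 010001101000010010
Gen 4 (rule 193): 000100100011000000
Gen 5 (rule 110): 001101100111000000
Gen 6 (rule 184): 001011010110100000
Gen 7 (rule 195): 110001000010001111
Gen 8 (rule 193): 010100011000100111
Gen 9 (rule 110): 111100111001101101
Gen 10 (rule 184): 111010110101011010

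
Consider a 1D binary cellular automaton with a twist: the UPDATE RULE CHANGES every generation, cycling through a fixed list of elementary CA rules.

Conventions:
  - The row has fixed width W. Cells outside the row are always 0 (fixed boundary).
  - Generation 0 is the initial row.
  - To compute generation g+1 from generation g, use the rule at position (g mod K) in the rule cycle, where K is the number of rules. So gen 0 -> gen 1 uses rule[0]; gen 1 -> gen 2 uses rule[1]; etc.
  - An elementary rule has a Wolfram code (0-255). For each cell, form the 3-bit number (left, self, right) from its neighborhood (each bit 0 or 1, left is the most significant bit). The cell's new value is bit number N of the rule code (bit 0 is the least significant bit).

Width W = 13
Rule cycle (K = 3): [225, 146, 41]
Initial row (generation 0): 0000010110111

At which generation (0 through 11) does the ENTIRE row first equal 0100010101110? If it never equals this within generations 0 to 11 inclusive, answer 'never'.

Gen 0: 0000010110111
Gen 1 (rule 225): 1111001011011
Gen 2 (rule 146): 0110110000000
Gen 3 (rule 41): 0101100111111
Gen 4 (rule 225): 0010100011111
Gen 5 (rule 146): 0100010101110
Gen 6 (rule 41): 0001001011000
Gen 7 (rule 225): 1100000101011
Gen 8 (rule 146): 0010001000000
Gen 9 (rule 41): 1000100011111
Gen 10 (rule 225): 0010001001111
Gen 11 (rule 146): 0101010110110

Answer: 5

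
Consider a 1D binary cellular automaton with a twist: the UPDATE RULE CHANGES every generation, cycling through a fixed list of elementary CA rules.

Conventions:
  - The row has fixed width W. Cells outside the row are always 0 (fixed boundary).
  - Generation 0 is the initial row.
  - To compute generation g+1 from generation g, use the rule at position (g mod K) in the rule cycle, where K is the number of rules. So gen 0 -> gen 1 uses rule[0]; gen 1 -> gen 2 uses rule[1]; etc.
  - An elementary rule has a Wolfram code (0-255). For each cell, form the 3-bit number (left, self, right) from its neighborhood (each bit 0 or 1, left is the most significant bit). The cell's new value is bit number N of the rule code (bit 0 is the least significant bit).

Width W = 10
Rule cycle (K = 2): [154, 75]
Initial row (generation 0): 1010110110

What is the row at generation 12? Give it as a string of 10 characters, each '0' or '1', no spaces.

Answer: 1101101100

Derivation:
Gen 0: 1010110110
Gen 1 (rule 154): 0000100101
Gen 2 (rule 75): 1111001000
Gen 3 (rule 154): 1110110100
Gen 4 (rule 75): 1010110001
Gen 5 (rule 154): 0000101010
Gen 6 (rule 75): 1111000000
Gen 7 (rule 154): 1110100000
Gen 8 (rule 75): 1010001111
Gen 9 (rule 154): 0001011110
Gen 10 (rule 75): 1110010010
Gen 11 (rule 154): 1101101101
Gen 12 (rule 75): 1101101100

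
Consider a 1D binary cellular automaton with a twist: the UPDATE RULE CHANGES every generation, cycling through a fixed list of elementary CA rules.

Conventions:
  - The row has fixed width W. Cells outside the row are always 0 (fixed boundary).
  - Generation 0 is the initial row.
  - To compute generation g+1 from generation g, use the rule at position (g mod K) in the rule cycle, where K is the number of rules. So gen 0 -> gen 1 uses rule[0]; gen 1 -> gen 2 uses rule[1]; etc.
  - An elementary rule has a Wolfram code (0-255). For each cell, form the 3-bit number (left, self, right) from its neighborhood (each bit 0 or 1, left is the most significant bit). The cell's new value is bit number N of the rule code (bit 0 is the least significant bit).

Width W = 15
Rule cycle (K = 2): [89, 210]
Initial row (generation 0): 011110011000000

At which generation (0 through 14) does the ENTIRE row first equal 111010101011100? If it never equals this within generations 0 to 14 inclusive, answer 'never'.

Answer: never

Derivation:
Gen 0: 011110011000000
Gen 1 (rule 89): 010011011111111
Gen 2 (rule 210): 101101001111111
Gen 3 (rule 89): 001100101000001
Gen 4 (rule 210): 010111000100010
Gen 5 (rule 89): 000101110011001
Gen 6 (rule 210): 001000111101110
Gen 7 (rule 89): 100110100101011
Gen 8 (rule 210): 011010011000001
Gen 9 (rule 89): 011001011111100
Gen 10 (rule 210): 101110001111110
Gen 11 (rule 89): 001011101000011
Gen 12 (rule 210): 010001100100101
Gen 13 (rule 89): 001101110010000
Gen 14 (rule 210): 010100111101000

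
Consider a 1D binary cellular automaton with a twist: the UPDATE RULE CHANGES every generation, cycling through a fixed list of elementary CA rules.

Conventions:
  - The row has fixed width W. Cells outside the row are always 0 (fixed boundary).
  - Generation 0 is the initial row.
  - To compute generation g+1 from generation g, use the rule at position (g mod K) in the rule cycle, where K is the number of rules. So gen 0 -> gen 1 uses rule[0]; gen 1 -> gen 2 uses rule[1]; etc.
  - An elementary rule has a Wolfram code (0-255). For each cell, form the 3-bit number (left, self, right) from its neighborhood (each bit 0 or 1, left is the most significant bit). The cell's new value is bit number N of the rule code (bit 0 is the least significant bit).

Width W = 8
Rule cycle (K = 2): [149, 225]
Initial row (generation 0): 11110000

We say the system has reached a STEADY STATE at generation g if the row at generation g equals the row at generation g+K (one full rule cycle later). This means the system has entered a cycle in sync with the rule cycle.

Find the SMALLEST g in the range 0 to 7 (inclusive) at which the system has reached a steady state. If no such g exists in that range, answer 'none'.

Gen 0: 11110000
Gen 1 (rule 149): 01101111
Gen 2 (rule 225): 00110111
Gen 3 (rule 149): 10000010
Gen 4 (rule 225): 00111000
Gen 5 (rule 149): 10010111
Gen 6 (rule 225): 00001011
Gen 7 (rule 149): 11101000
Gen 8 (rule 225): 01110011
Gen 9 (rule 149): 00101000

Answer: none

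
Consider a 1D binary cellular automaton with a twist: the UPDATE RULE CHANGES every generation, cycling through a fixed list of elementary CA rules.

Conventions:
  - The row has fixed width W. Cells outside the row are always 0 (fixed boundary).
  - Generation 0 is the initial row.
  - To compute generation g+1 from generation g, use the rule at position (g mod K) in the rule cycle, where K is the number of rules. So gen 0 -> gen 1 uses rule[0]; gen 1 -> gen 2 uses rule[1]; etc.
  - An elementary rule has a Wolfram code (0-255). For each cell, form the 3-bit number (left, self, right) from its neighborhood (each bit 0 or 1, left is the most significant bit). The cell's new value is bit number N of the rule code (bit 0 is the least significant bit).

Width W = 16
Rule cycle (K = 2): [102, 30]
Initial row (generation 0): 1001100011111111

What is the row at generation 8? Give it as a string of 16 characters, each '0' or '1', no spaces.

Gen 0: 1001100011111111
Gen 1 (rule 102): 1010100100000001
Gen 2 (rule 30): 1010111110000011
Gen 3 (rule 102): 1111000010000101
Gen 4 (rule 30): 1000100111001101
Gen 5 (rule 102): 1001101001010111
Gen 6 (rule 30): 1111001111010100
Gen 7 (rule 102): 0001010001111100
Gen 8 (rule 30): 0011011011000010

Answer: 0011011011000010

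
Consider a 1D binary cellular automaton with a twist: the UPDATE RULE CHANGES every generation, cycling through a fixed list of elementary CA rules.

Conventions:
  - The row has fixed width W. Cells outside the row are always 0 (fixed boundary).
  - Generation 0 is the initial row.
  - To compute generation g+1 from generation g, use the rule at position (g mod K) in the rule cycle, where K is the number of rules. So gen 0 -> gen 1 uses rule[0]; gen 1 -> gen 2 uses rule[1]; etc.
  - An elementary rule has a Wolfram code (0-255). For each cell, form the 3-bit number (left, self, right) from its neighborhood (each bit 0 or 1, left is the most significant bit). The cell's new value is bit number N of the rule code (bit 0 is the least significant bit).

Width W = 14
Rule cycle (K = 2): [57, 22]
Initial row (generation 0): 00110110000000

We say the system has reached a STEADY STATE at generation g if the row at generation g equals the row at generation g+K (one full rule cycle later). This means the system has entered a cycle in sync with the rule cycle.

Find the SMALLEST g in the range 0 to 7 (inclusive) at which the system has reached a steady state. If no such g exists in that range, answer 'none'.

Answer: 6

Derivation:
Gen 0: 00110110000000
Gen 1 (rule 57): 10101101111111
Gen 2 (rule 22): 10100000000000
Gen 3 (rule 57): 01011111111111
Gen 4 (rule 22): 11000000000000
Gen 5 (rule 57): 10111111111111
Gen 6 (rule 22): 10000000000000
Gen 7 (rule 57): 01111111111111
Gen 8 (rule 22): 10000000000000
Gen 9 (rule 57): 01111111111111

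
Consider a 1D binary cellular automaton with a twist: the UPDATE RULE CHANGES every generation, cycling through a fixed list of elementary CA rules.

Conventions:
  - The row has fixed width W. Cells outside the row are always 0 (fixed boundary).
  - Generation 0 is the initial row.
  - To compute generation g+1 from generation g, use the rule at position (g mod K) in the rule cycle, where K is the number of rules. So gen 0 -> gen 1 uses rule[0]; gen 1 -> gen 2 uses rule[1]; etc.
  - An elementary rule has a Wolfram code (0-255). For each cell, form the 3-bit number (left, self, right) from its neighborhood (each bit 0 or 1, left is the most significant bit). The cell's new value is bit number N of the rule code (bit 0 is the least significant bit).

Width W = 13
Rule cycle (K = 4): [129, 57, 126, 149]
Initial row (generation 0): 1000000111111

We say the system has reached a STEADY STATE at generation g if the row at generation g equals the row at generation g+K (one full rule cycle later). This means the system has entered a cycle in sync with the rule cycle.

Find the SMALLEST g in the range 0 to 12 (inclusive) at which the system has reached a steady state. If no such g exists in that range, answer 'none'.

Gen 0: 1000000111111
Gen 1 (rule 129): 0011110011110
Gen 2 (rule 57): 1010001010001
Gen 3 (rule 126): 1111011111011
Gen 4 (rule 149): 0110001110000
Gen 5 (rule 129): 0000100100111
Gen 6 (rule 57): 1110010010100
Gen 7 (rule 126): 1011111111110
Gen 8 (rule 149): 1001111111101
Gen 9 (rule 129): 0000111111000
Gen 10 (rule 57): 1110100000111
Gen 11 (rule 126): 1011110001101
Gen 12 (rule 149): 1001101100001
Gen 13 (rule 129): 0000000001100
Gen 14 (rule 57): 1111111101011
Gen 15 (rule 126): 1000000111111
Gen 16 (rule 149): 1111110011110

Answer: none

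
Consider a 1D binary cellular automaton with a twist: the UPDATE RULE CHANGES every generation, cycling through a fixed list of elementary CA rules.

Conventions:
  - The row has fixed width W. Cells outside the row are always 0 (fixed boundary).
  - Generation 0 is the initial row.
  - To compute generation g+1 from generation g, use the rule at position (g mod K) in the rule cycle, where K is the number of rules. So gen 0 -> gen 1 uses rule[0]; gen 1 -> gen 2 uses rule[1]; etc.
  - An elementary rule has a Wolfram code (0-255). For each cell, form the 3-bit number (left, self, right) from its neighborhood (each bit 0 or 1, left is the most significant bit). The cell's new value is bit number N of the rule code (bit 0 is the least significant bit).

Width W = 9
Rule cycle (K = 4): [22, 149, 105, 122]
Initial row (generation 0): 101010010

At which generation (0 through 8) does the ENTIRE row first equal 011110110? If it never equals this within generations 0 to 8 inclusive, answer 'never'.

Gen 0: 101010010
Gen 1 (rule 22): 101011111
Gen 2 (rule 149): 101001110
Gen 3 (rule 105): 010001010
Gen 4 (rule 122): 101010101
Gen 5 (rule 22): 101010101
Gen 6 (rule 149): 101010101
Gen 7 (rule 105): 010101010
Gen 8 (rule 122): 101010101

Answer: never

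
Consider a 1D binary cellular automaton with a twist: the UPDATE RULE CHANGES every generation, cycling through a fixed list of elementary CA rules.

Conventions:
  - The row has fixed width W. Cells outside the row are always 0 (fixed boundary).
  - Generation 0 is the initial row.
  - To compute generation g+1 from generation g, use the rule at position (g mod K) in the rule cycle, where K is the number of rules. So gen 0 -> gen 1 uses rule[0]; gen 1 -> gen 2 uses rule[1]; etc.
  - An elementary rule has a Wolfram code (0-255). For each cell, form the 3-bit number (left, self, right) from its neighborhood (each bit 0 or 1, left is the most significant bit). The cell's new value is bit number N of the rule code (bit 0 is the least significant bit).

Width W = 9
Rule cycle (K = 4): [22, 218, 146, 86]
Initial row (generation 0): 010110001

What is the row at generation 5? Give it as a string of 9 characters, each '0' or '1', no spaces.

Gen 0: 010110001
Gen 1 (rule 22): 110001011
Gen 2 (rule 218): 111010011
Gen 3 (rule 146): 010001100
Gen 4 (rule 86): 111010110
Gen 5 (rule 22): 000010001

Answer: 000010001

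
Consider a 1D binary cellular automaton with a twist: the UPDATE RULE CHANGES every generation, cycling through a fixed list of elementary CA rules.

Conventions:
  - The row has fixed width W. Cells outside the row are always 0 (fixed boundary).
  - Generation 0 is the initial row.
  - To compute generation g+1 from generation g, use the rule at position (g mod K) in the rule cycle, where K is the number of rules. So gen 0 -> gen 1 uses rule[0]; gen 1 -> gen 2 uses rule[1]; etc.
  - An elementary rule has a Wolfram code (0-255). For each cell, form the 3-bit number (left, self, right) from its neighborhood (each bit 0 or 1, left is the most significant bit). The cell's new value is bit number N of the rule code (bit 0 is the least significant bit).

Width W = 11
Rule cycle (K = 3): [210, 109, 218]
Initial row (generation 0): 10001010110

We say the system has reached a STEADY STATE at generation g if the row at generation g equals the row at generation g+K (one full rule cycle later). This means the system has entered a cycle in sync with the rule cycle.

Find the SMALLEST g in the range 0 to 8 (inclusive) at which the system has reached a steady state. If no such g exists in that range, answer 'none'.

Answer: none

Derivation:
Gen 0: 10001010110
Gen 1 (rule 210): 01010000011
Gen 2 (rule 109): 01110111011
Gen 3 (rule 218): 11110111011
Gen 4 (rule 210): 01110011001
Gen 5 (rule 109): 01010011001
Gen 6 (rule 218): 10001111110
Gen 7 (rule 210): 01010111111
Gen 8 (rule 109): 01111100001
Gen 9 (rule 218): 11111110010
Gen 10 (rule 210): 01111111101
Gen 11 (rule 109): 01000000111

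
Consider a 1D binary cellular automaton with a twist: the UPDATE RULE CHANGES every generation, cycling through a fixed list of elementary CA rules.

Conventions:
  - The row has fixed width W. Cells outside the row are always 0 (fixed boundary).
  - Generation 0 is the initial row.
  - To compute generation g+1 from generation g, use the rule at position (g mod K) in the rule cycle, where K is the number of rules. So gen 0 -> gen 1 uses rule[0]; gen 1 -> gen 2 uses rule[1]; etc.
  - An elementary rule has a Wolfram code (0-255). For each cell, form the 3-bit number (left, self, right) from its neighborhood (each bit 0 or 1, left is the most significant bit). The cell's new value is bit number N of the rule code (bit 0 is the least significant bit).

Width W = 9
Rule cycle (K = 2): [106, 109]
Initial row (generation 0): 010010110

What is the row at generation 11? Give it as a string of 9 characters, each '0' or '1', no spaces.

Gen 0: 010010110
Gen 1 (rule 106): 100101110
Gen 2 (rule 109): 100111010
Gen 3 (rule 106): 001101100
Gen 4 (rule 109): 101111101
Gen 5 (rule 106): 011000110
Gen 6 (rule 109): 011010110
Gen 7 (rule 106): 111101110
Gen 8 (rule 109): 100111010
Gen 9 (rule 106): 001101100
Gen 10 (rule 109): 101111101
Gen 11 (rule 106): 011000110

Answer: 011000110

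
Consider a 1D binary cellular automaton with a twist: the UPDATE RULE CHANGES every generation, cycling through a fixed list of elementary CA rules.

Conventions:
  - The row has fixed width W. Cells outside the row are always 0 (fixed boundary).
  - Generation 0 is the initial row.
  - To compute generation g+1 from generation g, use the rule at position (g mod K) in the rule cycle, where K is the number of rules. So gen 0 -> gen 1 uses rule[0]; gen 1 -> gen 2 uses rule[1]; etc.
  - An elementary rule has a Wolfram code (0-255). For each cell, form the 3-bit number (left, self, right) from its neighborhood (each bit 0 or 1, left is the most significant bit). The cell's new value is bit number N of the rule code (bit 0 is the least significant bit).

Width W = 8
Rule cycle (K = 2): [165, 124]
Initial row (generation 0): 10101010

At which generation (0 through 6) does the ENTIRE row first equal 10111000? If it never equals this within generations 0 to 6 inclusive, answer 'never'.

Gen 0: 10101010
Gen 1 (rule 165): 11111110
Gen 2 (rule 124): 10000011
Gen 3 (rule 165): 10111000
Gen 4 (rule 124): 11101100
Gen 5 (rule 165): 01010001
Gen 6 (rule 124): 01111001

Answer: 3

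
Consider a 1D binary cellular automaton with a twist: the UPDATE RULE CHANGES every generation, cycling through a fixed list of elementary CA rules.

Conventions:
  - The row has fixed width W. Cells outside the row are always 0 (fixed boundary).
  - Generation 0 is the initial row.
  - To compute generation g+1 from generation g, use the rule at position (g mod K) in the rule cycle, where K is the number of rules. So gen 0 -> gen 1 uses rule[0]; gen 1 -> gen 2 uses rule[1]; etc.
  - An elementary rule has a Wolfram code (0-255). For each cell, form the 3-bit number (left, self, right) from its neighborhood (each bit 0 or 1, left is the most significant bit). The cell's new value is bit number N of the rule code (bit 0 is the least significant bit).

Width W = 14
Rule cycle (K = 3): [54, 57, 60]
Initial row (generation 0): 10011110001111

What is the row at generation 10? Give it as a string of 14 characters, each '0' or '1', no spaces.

Answer: 11111000010000

Derivation:
Gen 0: 10011110001111
Gen 1 (rule 54): 11100001010000
Gen 2 (rule 57): 10011100101111
Gen 3 (rule 60): 11010010111000
Gen 4 (rule 54): 00111111000100
Gen 5 (rule 57): 10100000110011
Gen 6 (rule 60): 11110000101010
Gen 7 (rule 54): 00001001111111
Gen 8 (rule 57): 11100101000000
Gen 9 (rule 60): 10010111100000
Gen 10 (rule 54): 11111000010000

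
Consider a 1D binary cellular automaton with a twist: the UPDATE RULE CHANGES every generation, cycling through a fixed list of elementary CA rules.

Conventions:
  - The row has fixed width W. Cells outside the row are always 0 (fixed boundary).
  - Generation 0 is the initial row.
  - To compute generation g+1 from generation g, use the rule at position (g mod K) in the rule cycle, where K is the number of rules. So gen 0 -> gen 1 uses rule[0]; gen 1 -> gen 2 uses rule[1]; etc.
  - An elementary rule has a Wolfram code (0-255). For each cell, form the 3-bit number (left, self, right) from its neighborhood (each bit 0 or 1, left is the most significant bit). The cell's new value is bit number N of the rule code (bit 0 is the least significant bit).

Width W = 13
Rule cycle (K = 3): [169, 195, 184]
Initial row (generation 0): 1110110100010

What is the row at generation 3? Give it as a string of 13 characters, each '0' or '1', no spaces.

Answer: 0010010001010

Derivation:
Gen 0: 1110110100010
Gen 1 (rule 169): 1101101001000
Gen 2 (rule 195): 0100100010011
Gen 3 (rule 184): 0010010001010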